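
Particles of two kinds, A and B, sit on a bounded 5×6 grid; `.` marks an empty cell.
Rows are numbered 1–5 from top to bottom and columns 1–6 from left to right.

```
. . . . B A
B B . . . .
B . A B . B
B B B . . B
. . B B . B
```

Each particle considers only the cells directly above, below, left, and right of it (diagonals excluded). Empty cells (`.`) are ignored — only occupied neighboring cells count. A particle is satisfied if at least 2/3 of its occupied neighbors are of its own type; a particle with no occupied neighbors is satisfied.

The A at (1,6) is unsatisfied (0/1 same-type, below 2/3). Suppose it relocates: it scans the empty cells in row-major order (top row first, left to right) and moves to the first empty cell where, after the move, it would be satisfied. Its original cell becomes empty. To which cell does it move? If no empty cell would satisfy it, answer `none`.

Vacating (1,6). Empty cells in order:
  (1,1): 0/1 same-type → still unsatisfied.
  (1,2): 0/1 same-type → still unsatisfied.
  (1,3): 0/0 same-type → satisfied — stop here.

(1,3)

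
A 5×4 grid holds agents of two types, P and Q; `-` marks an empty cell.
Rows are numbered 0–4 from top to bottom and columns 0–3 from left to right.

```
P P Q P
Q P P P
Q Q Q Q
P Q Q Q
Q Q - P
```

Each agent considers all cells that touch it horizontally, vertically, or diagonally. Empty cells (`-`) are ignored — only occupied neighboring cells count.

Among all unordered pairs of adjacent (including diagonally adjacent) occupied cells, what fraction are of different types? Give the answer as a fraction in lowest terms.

Scan each occupied cell's neighbors to the right and below (and the two forward diagonals) so each pair is counted once.
Row 0: P(0,0)–P(0,1)= P(0,0)–Q(1,0)≠ P(0,0)–P(1,1)= P(0,1)–Q(0,2)≠ P(0,1)–P(1,1)= P(0,1)–P(1,2)= P(0,1)–Q(1,0)≠ Q(0,2)–P(0,3)≠ Q(0,2)–P(1,2)≠ Q(0,2)–P(1,3)≠ Q(0,2)–P(1,1)≠ P(0,3)–P(1,3)= P(0,3)–P(1,2)=  → 7/13 unlike.
Row 1: Q(1,0)–P(1,1)≠ Q(1,0)–Q(2,0)= Q(1,0)–Q(2,1)= P(1,1)–P(1,2)= P(1,1)–Q(2,1)≠ P(1,1)–Q(2,2)≠ P(1,1)–Q(2,0)≠ P(1,2)–P(1,3)= P(1,2)–Q(2,2)≠ P(1,2)–Q(2,3)≠ P(1,2)–Q(2,1)≠ P(1,3)–Q(2,3)≠ P(1,3)–Q(2,2)≠  → 9/13 unlike.
Row 2: Q(2,0)–Q(2,1)= Q(2,0)–P(3,0)≠ Q(2,0)–Q(3,1)= Q(2,1)–Q(2,2)= Q(2,1)–Q(3,1)= Q(2,1)–Q(3,2)= Q(2,1)–P(3,0)≠ Q(2,2)–Q(2,3)= Q(2,2)–Q(3,2)= Q(2,2)–Q(3,3)= Q(2,2)–Q(3,1)= Q(2,3)–Q(3,3)= Q(2,3)–Q(3,2)=  → 2/13 unlike.
Row 3: P(3,0)–Q(3,1)≠ P(3,0)–Q(4,0)≠ P(3,0)–Q(4,1)≠ Q(3,1)–Q(3,2)= Q(3,1)–Q(4,1)= Q(3,1)–Q(4,0)= Q(3,2)–Q(3,3)= Q(3,2)–P(4,3)≠ Q(3,2)–Q(4,1)= Q(3,3)–P(4,3)≠  → 5/10 unlike.
Row 4: Q(4,0)–Q(4,1)=  → 0/1 unlike.
Total adjacent occupied pairs: 50; unlike-type pairs: 23.
23/50 is already in lowest terms.

23/50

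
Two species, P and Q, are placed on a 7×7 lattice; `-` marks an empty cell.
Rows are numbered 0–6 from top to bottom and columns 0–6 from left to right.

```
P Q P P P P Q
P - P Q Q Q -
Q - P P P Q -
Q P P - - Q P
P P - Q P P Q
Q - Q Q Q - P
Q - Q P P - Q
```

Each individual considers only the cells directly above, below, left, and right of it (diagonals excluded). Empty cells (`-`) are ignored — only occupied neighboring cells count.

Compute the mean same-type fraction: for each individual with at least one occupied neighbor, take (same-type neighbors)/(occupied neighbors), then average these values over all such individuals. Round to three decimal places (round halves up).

0.482

Row 0: (0,0)P 1/2 · (0,1)Q 0/2 · (0,2)P 2/3 · (0,3)P 2/3 · (0,4)P 2/3 · (0,5)P 1/3 · (0,6)Q 0/1
Row 1: (1,0)P 1/2 · (1,2)P 2/3 · (1,3)Q 1/4 · (1,4)Q 2/4 · (1,5)Q 2/3
Row 2: (2,0)Q 1/2 · (2,2)P 3/3 · (2,3)P 2/3 · (2,4)P 1/3 · (2,5)Q 2/3
Row 3: (3,0)Q 1/3 · (3,1)P 2/3 · (3,2)P 2/2 · (3,5)Q 1/3 · (3,6)P 0/2
Row 4: (4,0)P 1/3 · (4,1)P 2/2 · (4,3)Q 1/2 · (4,4)P 1/3 · (4,5)P 1/3 · (4,6)Q 0/3
Row 5: (5,0)Q 1/2 · (5,2)Q 2/2 · (5,3)Q 3/4 · (5,4)Q 1/3 · (5,6)P 0/2
Row 6: (6,0)Q 1/1 · (6,2)Q 1/2 · (6,3)P 1/3 · (6,4)P 1/2 · (6,6)Q 0/1
Sum over 38 individuals: 1/2 + 0/2 + 2/3 + 2/3 + 2/3 + 1/3 + 0/1 + 1/2 + 2/3 + 1/4 + 2/4 + 2/3 + 1/2 + 3/3 + 2/3 + 1/3 + 2/3 + 1/3 + 2/3 + 2/2 + 1/3 + 0/2 + 1/3 + 2/2 + 1/2 + 1/3 + 1/3 + 0/3 + 1/2 + 2/2 + 3/4 + 1/3 + 0/2 + 1/1 + 1/2 + 1/3 + 1/2 + 0/1 = 55/3; mean = 55/3 ÷ 38 = 55/114 = 0.482456… → 0.482.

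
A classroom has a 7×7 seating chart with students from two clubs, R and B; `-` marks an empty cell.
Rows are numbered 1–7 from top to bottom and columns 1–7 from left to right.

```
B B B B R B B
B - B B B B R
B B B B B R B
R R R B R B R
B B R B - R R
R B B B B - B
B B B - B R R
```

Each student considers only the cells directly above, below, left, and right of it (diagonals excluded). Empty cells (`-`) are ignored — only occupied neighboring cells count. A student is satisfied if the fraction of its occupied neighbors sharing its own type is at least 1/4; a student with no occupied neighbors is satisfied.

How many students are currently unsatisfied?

(1,1)B 2/2 satisfied
(1,2)B 2/2 satisfied
(1,3)B 3/3 satisfied
(1,4)B 2/3 satisfied
(1,5)R 0/3 not
(1,6)B 2/3 satisfied
(1,7)B 1/2 satisfied
(2,1)B 2/2 satisfied
(2,3)B 3/3 satisfied
(2,4)B 4/4 satisfied
(2,5)B 3/4 satisfied
(2,6)B 2/4 satisfied
(2,7)R 0/3 not
(3,1)B 2/3 satisfied
(3,2)B 2/3 satisfied
(3,3)B 3/4 satisfied
(3,4)B 4/4 satisfied
(3,5)B 2/4 satisfied
(3,6)R 0/4 not
(3,7)B 0/3 not
(4,1)R 1/3 satisfied
(4,2)R 2/4 satisfied
(4,3)R 2/4 satisfied
(4,4)B 2/4 satisfied
(4,5)R 0/3 not
(4,6)B 0/4 not
(4,7)R 1/3 satisfied
(5,1)B 1/3 satisfied
(5,2)B 2/4 satisfied
(5,3)R 1/4 satisfied
(5,4)B 2/3 satisfied
(5,6)R 1/2 satisfied
(5,7)R 2/3 satisfied
(6,1)R 0/3 not
(6,2)B 3/4 satisfied
(6,3)B 3/4 satisfied
(6,4)B 3/3 satisfied
(6,5)B 2/2 satisfied
(6,7)B 0/2 not
(7,1)B 1/2 satisfied
(7,2)B 3/3 satisfied
(7,3)B 2/2 satisfied
(7,5)B 1/2 satisfied
(7,6)R 1/2 satisfied
(7,7)R 1/2 satisfied
Unsatisfied: (1,5), (2,7), (3,6), (3,7), (4,5), (4,6), (6,1), (6,7) — 8 in total.

8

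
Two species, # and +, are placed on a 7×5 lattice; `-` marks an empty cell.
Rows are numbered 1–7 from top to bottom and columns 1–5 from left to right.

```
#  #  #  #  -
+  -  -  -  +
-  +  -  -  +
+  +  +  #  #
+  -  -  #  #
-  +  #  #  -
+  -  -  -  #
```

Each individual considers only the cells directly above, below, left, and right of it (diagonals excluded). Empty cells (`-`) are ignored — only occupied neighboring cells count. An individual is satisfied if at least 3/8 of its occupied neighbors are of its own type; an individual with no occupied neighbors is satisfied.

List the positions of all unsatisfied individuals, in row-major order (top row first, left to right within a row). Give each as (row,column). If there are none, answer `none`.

(2,1), (6,2)

(1,1)# 1/2 ✓
(1,2)# 2/2 ✓
(1,3)# 2/2 ✓
(1,4)# 1/1 ✓
(2,1)+ 0/1 ✗
(2,5)+ 1/1 ✓
(3,2)+ 1/1 ✓
(3,5)+ 1/2 ✓
(4,1)+ 2/2 ✓
(4,2)+ 3/3 ✓
(4,3)+ 1/2 ✓
(4,4)# 2/3 ✓
(4,5)# 2/3 ✓
(5,1)+ 1/1 ✓
(5,4)# 3/3 ✓
(5,5)# 2/2 ✓
(6,2)+ 0/1 ✗
(6,3)# 1/2 ✓
(6,4)# 2/2 ✓
(7,1)+ 0/0 ✓
(7,5)# 0/0 ✓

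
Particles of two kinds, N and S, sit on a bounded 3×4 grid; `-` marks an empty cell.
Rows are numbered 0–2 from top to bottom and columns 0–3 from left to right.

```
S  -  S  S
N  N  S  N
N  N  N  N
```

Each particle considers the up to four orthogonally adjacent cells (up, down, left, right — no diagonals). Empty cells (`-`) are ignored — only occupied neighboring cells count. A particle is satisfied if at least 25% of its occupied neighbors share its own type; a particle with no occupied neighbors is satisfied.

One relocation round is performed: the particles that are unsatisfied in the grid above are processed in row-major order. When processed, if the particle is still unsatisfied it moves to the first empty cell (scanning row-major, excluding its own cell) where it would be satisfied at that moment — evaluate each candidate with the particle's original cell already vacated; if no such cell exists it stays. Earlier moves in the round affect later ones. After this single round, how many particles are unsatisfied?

0

Initially unsatisfied (in order): (0,0).
  (0,0) → (0,1).
Resulting grid:
- S S S
N N S N
N N N N
All satisfied now.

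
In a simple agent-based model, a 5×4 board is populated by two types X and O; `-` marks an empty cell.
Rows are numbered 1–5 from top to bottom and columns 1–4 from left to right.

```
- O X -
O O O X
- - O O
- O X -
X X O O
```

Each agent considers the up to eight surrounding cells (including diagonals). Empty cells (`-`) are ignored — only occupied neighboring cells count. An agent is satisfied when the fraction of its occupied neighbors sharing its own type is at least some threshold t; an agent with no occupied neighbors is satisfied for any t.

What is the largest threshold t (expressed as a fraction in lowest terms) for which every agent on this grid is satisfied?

1/6

Row 1: (1,2)O 3/4 · (1,3)X 1/4
Row 2: (2,1)O 2/2 · (2,2)O 4/5 · (2,3)O 4/6 · (2,4)X 1/4
Row 3: (3,3)O 4/6 · (3,4)O 2/4
Row 4: (4,2)O 2/5 · (4,3)X 1/6
Row 5: (5,1)X 1/2 · (5,2)X 2/4 · (5,3)O 2/4 · (5,4)O 1/2
The smallest same-type fraction is 1/6 at (4,3), which reduces to 1/6. Any threshold above that leaves this agent unsatisfied.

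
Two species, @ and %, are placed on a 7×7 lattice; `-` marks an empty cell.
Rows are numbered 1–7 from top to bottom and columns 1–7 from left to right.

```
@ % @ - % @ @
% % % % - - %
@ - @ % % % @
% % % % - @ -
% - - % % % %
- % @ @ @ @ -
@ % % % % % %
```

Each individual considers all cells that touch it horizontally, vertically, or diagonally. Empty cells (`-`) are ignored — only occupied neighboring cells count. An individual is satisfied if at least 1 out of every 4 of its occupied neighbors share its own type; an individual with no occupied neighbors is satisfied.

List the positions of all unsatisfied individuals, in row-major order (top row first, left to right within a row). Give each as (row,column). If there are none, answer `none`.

(1,1), (1,3), (3,1), (3,3), (4,6), (6,3), (6,6), (7,1)

(1,1)@ 0/3 not
(1,2)% 3/5 satisfied
(1,3)@ 0/4 not
(1,5)% 1/2 satisfied
(1,6)@ 1/3 satisfied
(1,7)@ 1/2 satisfied
(2,1)% 2/4 satisfied
(2,2)% 3/7 satisfied
(2,3)% 4/6 satisfied
(2,4)% 4/6 satisfied
(2,7)% 1/4 satisfied
(3,1)@ 0/4 not
(3,3)@ 0/7 not
(3,4)% 5/6 satisfied
(3,5)% 4/5 satisfied
(3,6)% 2/4 satisfied
(3,7)@ 1/3 satisfied
(4,1)% 2/3 satisfied
(4,2)% 3/5 satisfied
(4,3)% 4/5 satisfied
(4,4)% 5/6 satisfied
(4,6)@ 1/6 not
(5,1)% 3/3 satisfied
(5,4)% 3/6 satisfied
(5,5)% 3/7 satisfied
(5,6)% 2/5 satisfied
(5,7)% 1/3 satisfied
(6,2)% 3/5 satisfied
(6,3)@ 1/6 not
(6,4)@ 2/7 satisfied
(6,5)@ 2/8 satisfied
(6,6)@ 1/7 not
(7,1)@ 0/2 not
(7,2)% 2/4 satisfied
(7,3)% 3/5 satisfied
(7,4)% 2/5 satisfied
(7,5)% 2/5 satisfied
(7,6)% 2/4 satisfied
(7,7)% 1/2 satisfied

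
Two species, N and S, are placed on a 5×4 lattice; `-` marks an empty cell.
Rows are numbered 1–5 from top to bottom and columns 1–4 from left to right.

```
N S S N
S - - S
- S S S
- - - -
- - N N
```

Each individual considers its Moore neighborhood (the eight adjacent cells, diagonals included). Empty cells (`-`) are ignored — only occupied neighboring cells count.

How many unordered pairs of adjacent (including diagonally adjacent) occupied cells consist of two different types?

Scan each occupied cell's neighbors to the right and below (and the two forward diagonals) so each pair is counted once.
Row 1: N(1,1)–S(1,2)≠ N(1,1)–S(2,1)≠ S(1,2)–S(1,3)= S(1,2)–S(2,1)= S(1,3)–N(1,4)≠ S(1,3)–S(2,4)= N(1,4)–S(2,4)≠  → 4/7 unlike.
Row 2: S(2,1)–S(3,2)= S(2,4)–S(3,4)= S(2,4)–S(3,3)=  → 0/3 unlike.
Row 3: S(3,2)–S(3,3)= S(3,3)–S(3,4)=  → 0/2 unlike.
Row 5: N(5,3)–N(5,4)=  → 0/1 unlike.
Total adjacent occupied pairs: 13; unlike-type pairs: 4.

4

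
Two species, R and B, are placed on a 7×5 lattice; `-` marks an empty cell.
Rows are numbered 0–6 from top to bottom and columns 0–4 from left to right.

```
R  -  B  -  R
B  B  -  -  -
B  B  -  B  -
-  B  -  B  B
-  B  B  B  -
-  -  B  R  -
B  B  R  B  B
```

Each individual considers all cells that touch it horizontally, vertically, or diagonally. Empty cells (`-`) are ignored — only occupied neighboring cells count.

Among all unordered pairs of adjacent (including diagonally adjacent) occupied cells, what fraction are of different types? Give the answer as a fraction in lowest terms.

Scan each occupied cell's neighbors to the right and below (and the two forward diagonals) so each pair is counted once.
Row 0: R(0,0)–B(1,0)≠ R(0,0)–B(1,1)≠ B(0,2)–B(1,1)=  → 2/3 unlike.
Row 1: B(1,0)–B(1,1)= B(1,0)–B(2,0)= B(1,0)–B(2,1)= B(1,1)–B(2,1)= B(1,1)–B(2,0)=  → 0/5 unlike.
Row 2: B(2,0)–B(2,1)= B(2,0)–B(3,1)= B(2,1)–B(3,1)= B(2,3)–B(3,3)= B(2,3)–B(3,4)=  → 0/5 unlike.
Row 3: B(3,1)–B(4,1)= B(3,1)–B(4,2)= B(3,3)–B(3,4)= B(3,3)–B(4,3)= B(3,3)–B(4,2)= B(3,4)–B(4,3)=  → 0/6 unlike.
Row 4: B(4,1)–B(4,2)= B(4,1)–B(5,2)= B(4,2)–B(4,3)= B(4,2)–B(5,2)= B(4,2)–R(5,3)≠ B(4,3)–R(5,3)≠ B(4,3)–B(5,2)=  → 2/7 unlike.
Row 5: B(5,2)–R(5,3)≠ B(5,2)–R(6,2)≠ B(5,2)–B(6,3)= B(5,2)–B(6,1)= R(5,3)–B(6,3)≠ R(5,3)–B(6,4)≠ R(5,3)–R(6,2)=  → 4/7 unlike.
Row 6: B(6,0)–B(6,1)= B(6,1)–R(6,2)≠ R(6,2)–B(6,3)≠ B(6,3)–B(6,4)=  → 2/4 unlike.
Total adjacent occupied pairs: 37; unlike-type pairs: 10.
10/37 is already in lowest terms.

10/37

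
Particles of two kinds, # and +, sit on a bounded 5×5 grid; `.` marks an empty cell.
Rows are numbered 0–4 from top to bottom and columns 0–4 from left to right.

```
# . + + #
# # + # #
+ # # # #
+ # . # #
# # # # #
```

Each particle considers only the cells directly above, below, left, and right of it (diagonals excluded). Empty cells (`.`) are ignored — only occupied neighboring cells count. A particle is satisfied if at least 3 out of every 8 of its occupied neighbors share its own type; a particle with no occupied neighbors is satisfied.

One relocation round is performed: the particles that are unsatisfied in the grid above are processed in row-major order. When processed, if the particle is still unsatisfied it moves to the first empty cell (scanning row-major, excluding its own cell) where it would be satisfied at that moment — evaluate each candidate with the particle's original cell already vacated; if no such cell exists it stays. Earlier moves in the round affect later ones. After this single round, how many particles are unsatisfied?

Initially unsatisfied (in order): (0,3), (1,2), (2,0), (3,0).
  (0,3): no empty cell satisfies it; stays.
  (1,2): no empty cell satisfies it; stays.
  (2,0): no empty cell satisfies it; stays.
  (3,0): no empty cell satisfies it; stays.
Resulting grid:
# . + + #
# # + # #
+ # # # #
+ # . # #
# # # # #
Unsatisfied now: (0,3), (1,2), (2,0), (3,0).

4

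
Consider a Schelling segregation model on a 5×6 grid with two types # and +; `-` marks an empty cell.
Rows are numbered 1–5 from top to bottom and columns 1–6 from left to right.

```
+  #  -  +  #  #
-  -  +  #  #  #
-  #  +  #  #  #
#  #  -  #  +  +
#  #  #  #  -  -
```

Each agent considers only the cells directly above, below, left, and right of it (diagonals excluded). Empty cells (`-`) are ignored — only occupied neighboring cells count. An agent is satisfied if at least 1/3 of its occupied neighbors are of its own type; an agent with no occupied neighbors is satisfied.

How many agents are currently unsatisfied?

3

(1,1)+ 0/1 ✗
(1,2)# 0/1 ✗
(1,4)+ 0/2 ✗
(1,5)# 2/3 ✓
(1,6)# 2/2 ✓
(2,3)+ 1/2 ✓
(2,4)# 2/4 ✓
(2,5)# 4/4 ✓
(2,6)# 3/3 ✓
(3,2)# 1/2 ✓
(3,3)+ 1/3 ✓
(3,4)# 3/4 ✓
(3,5)# 3/4 ✓
(3,6)# 2/3 ✓
(4,1)# 2/2 ✓
(4,2)# 3/3 ✓
(4,4)# 2/3 ✓
(4,5)+ 1/3 ✓
(4,6)+ 1/2 ✓
(5,1)# 2/2 ✓
(5,2)# 3/3 ✓
(5,3)# 2/2 ✓
(5,4)# 2/2 ✓
Unsatisfied: (1,1), (1,2), (1,4) — 3 in total.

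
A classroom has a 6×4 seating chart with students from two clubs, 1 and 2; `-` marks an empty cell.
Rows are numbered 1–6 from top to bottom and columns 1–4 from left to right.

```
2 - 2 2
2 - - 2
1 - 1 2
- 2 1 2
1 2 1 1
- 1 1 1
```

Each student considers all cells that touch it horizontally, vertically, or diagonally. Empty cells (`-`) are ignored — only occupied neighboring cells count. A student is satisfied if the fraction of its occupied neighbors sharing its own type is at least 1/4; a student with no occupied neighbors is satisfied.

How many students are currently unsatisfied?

5

(1,1)2 1/1 satisfied
(1,3)2 2/2 satisfied
(1,4)2 2/2 satisfied
(2,1)2 1/2 satisfied
(2,4)2 3/4 satisfied
(3,1)1 0/2 not
(3,3)1 1/5 not
(3,4)2 2/4 satisfied
(4,2)2 1/6 not
(4,3)1 3/7 satisfied
(4,4)2 1/5 not
(5,1)1 1/3 satisfied
(5,2)2 1/6 not
(5,3)1 5/8 satisfied
(5,4)1 4/5 satisfied
(6,2)1 3/4 satisfied
(6,3)1 4/5 satisfied
(6,4)1 3/3 satisfied
Unsatisfied: (3,1), (3,3), (4,2), (4,4), (5,2) — 5 in total.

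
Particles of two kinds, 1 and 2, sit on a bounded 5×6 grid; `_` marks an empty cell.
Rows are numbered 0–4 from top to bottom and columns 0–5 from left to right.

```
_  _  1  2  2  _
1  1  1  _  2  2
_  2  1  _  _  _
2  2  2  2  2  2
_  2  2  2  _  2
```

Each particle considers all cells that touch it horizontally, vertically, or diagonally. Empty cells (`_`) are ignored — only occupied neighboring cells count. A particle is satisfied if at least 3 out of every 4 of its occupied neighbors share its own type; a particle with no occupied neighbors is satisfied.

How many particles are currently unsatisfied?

6

Row 0: (0,2)1 2/3 ✗ · (0,3)2 2/4 ✗ · (0,4)2 3/3 ✓
Row 1: (1,0)1 1/2 ✗ · (1,1)1 4/5 ✓ · (1,2)1 3/5 ✗ · (1,4)2 3/3 ✓ · (1,5)2 2/2 ✓
Row 2: (2,1)2 3/7 ✗ · (2,2)1 2/6 ✗
Row 3: (3,0)2 3/3 ✓ · (3,1)2 5/6 ✓ · (3,2)2 6/7 ✓ · (3,3)2 4/5 ✓ · (3,4)2 4/4 ✓ · (3,5)2 2/2 ✓
Row 4: (4,1)2 4/4 ✓ · (4,2)2 5/5 ✓ · (4,3)2 4/4 ✓ · (4,5)2 2/2 ✓
Unsatisfied: (0,2), (0,3), (1,0), (1,2), (2,1), (2,2) — 6 in total.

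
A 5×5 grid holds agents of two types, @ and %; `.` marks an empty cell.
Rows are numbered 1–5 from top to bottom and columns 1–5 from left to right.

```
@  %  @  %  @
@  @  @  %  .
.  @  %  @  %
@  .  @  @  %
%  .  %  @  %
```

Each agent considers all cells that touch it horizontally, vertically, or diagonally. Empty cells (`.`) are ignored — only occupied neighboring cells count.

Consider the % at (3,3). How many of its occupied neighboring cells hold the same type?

Occupied neighbors of (3,3): (2,2)=@, (2,3)=@, (2,4)=%, (3,2)=@, (3,4)=@, (4,3)=@, (4,4)=@.
Same type (%): 1 of 7.

1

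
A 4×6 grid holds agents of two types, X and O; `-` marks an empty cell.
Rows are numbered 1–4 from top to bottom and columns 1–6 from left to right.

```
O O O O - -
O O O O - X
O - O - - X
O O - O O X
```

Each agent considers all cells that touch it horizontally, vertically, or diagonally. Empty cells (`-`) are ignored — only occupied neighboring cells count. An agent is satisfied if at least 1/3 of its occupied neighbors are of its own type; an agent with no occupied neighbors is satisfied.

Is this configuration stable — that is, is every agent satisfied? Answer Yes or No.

(1,1)O 3/3 satisfied
(1,2)O 5/5 satisfied
(1,3)O 5/5 satisfied
(1,4)O 3/3 satisfied
(2,1)O 4/4 satisfied
(2,2)O 7/7 satisfied
(2,3)O 6/6 satisfied
(2,4)O 4/4 satisfied
(2,6)X 1/1 satisfied
(3,1)O 4/4 satisfied
(3,3)O 5/5 satisfied
(3,6)X 2/3 satisfied
(4,1)O 2/2 satisfied
(4,2)O 3/3 satisfied
(4,4)O 2/2 satisfied
(4,5)O 1/3 satisfied
(4,6)X 1/2 satisfied
All meet the threshold, so the configuration is stable.

Yes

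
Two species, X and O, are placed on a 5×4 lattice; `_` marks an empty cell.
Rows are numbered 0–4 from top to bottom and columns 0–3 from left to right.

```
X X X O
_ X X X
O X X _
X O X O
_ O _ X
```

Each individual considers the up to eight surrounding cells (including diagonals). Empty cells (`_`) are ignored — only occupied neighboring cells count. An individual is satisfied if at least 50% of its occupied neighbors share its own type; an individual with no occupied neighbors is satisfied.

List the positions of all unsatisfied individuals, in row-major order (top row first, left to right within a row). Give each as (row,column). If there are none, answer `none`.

Row 0: (0,0)X 2/2 satisfied · (0,1)X 4/4 satisfied · (0,2)X 4/5 satisfied · (0,3)O 0/3 not
Row 1: (1,1)X 6/7 satisfied · (1,2)X 6/7 satisfied · (1,3)X 3/4 satisfied
Row 2: (2,0)O 1/4 not · (2,1)X 5/7 satisfied · (2,2)X 5/7 satisfied
Row 3: (3,0)X 1/4 not · (3,1)O 2/6 not · (3,2)X 3/6 satisfied · (3,3)O 0/3 not
Row 4: (4,1)O 1/3 not · (4,3)X 1/2 satisfied

(0,3), (2,0), (3,0), (3,1), (3,3), (4,1)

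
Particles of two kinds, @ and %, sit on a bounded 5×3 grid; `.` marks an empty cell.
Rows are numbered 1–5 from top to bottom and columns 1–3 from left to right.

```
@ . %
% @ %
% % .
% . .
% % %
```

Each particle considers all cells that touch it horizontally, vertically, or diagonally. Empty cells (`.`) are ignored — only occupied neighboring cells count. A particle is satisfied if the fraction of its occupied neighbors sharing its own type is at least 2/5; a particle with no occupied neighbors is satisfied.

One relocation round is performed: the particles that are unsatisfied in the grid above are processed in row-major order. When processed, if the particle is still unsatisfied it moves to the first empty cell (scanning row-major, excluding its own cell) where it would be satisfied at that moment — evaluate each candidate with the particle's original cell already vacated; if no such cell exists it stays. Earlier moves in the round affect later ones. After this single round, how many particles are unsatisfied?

Initially unsatisfied (in order): (2,2).
  (2,2): no empty cell satisfies it; stays.
Resulting grid:
@ . %
% @ %
% % .
% . .
% % %
Unsatisfied now: (2,2).

1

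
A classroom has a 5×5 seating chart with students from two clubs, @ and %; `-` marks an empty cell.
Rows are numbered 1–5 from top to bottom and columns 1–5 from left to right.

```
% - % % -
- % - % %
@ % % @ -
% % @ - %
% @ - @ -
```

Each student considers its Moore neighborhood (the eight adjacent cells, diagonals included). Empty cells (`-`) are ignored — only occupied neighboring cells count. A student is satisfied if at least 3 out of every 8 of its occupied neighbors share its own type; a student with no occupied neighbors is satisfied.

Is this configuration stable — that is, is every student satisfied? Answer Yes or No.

No

Row 1: (1,1)% 1/1 satisfied · (1,3)% 3/3 satisfied · (1,4)% 3/3 satisfied
Row 2: (2,2)% 4/5 satisfied · (2,4)% 4/5 satisfied · (2,5)% 2/3 satisfied
Row 3: (3,1)@ 0/4 not · (3,2)% 4/6 satisfied · (3,3)% 4/6 satisfied · (3,4)@ 1/5 not
Row 4: (4,1)% 3/5 satisfied · (4,2)% 4/7 satisfied · (4,3)@ 3/6 satisfied · (4,5)% 0/2 not
Row 5: (5,1)% 2/3 satisfied · (5,2)@ 1/4 not · (5,4)@ 1/2 satisfied
For instance (3,1) has only 0/4 same-type neighbors, below 3/8.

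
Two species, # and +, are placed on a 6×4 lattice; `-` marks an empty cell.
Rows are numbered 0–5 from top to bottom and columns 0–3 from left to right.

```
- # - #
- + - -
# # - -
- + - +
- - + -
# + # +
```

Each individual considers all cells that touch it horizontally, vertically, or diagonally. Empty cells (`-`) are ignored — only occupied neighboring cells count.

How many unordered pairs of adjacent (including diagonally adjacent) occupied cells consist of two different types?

9

Scan each occupied cell's neighbors to the right and below (and the two forward diagonals) so each pair is counted once.
Row 0: #(0,1)–+(1,1)≠  → 1/1 unlike.
Row 1: +(1,1)–#(2,1)≠ +(1,1)–#(2,0)≠  → 2/2 unlike.
Row 2: #(2,0)–#(2,1)= #(2,0)–+(3,1)≠ #(2,1)–+(3,1)≠  → 2/3 unlike.
Row 3: +(3,1)–+(4,2)= +(3,3)–+(4,2)=  → 0/2 unlike.
Row 4: +(4,2)–#(5,2)≠ +(4,2)–+(5,3)= +(4,2)–+(5,1)=  → 1/3 unlike.
Row 5: #(5,0)–+(5,1)≠ +(5,1)–#(5,2)≠ #(5,2)–+(5,3)≠  → 3/3 unlike.
Total adjacent occupied pairs: 14; unlike-type pairs: 9.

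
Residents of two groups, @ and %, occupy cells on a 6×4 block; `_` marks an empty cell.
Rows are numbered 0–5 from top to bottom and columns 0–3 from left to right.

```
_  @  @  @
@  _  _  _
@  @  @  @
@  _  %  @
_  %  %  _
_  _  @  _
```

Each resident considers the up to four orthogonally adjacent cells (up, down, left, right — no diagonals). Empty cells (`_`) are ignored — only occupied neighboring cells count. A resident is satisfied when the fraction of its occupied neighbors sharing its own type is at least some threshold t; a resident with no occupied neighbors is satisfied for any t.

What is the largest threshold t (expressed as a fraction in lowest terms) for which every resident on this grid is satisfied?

0/1

(0,1)@ 1/1
(0,2)@ 2/2
(0,3)@ 1/1
(1,0)@ 1/1
(2,0)@ 3/3
(2,1)@ 2/2
(2,2)@ 2/3
(2,3)@ 2/2
(3,0)@ 1/1
(3,2)% 1/3
(3,3)@ 1/2
(4,1)% 1/1
(4,2)% 2/3
(5,2)@ 0/1
The smallest same-type fraction is 0/1 at (5,2), which reduces to 0/1. Any threshold above that leaves this resident unsatisfied.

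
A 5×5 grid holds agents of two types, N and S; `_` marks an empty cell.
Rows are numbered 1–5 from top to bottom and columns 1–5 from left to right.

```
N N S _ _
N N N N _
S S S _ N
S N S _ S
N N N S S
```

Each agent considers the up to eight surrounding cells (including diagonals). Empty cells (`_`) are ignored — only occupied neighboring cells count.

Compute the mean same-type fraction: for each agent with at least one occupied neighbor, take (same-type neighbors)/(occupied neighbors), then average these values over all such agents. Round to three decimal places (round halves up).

(1,1)N 3/3
(1,2)N 4/5
(1,3)S 0/4
(2,1)N 3/5
(2,2)N 4/8
(2,3)N 3/6
(2,4)N 2/4
(3,1)S 2/5
(3,2)S 4/8
(3,3)S 2/6
(3,5)N 1/2
(4,1)S 2/5
(4,2)N 3/8
(4,3)S 3/6
(4,5)S 2/3
(5,1)N 2/3
(5,2)N 3/5
(5,3)N 2/4
(5,4)S 3/4
(5,5)S 2/2
Sum over 20 agents: 3/3 + 4/5 + 0/4 + 3/5 + 4/8 + 3/6 + 2/4 + 2/5 + 4/8 + 2/6 + 1/2 + 2/5 + 3/8 + 3/6 + 2/3 + 2/3 + 3/5 + 2/4 + 3/4 + 2/2 = 1331/120; mean = 1331/120 ÷ 20 = 1331/2400 = 0.554583… → 0.555.

0.555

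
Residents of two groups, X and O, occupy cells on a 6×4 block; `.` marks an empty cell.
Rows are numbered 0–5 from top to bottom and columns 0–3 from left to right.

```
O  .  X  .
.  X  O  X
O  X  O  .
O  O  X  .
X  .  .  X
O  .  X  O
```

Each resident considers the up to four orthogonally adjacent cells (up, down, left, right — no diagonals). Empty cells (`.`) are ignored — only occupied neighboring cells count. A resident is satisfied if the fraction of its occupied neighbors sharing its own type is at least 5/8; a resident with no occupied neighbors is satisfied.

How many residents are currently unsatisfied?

(0,0)O 0/0 ✓
(0,2)X 0/1 ✗
(1,1)X 1/2 ✗
(1,2)O 1/4 ✗
(1,3)X 0/1 ✗
(2,0)O 1/2 ✗
(2,1)X 1/4 ✗
(2,2)O 1/3 ✗
(3,0)O 2/3 ✓
(3,1)O 1/3 ✗
(3,2)X 0/2 ✗
(4,0)X 0/2 ✗
(4,3)X 0/1 ✗
(5,0)O 0/1 ✗
(5,2)X 0/1 ✗
(5,3)O 0/2 ✗
Unsatisfied: (0,2), (1,1), (1,2), (1,3), (2,0), (2,1), (2,2), (3,1), (3,2), (4,0), (4,3), (5,0), (5,2), (5,3) — 14 in total.

14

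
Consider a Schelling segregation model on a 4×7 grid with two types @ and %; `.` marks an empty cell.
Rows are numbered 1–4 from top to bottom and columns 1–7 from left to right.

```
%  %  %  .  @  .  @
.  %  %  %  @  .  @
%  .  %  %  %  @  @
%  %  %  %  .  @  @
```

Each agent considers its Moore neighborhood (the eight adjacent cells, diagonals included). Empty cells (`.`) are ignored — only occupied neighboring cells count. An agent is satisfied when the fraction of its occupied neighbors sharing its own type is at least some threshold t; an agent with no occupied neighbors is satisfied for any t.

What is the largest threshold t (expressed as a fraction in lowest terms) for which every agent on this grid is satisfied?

Row 1: (1,1)% 2/2 · (1,2)% 4/4 · (1,3)% 4/4 · (1,5)@ 1/2 · (1,7)@ 1/1
Row 2: (2,2)% 6/6 · (2,3)% 6/6 · (2,4)% 5/7 · (2,5)@ 2/5 · (2,7)@ 3/3
Row 3: (3,1)% 3/3 · (3,3)% 7/7 · (3,4)% 6/7 · (3,5)% 3/6 · (3,6)@ 5/6 · (3,7)@ 4/4
Row 4: (4,1)% 2/2 · (4,2)% 4/4 · (4,3)% 4/4 · (4,4)% 4/4 · (4,6)@ 3/4 · (4,7)@ 3/3
The smallest same-type fraction is 2/5 at (2,5), which reduces to 2/5. Any threshold above that leaves this agent unsatisfied.

2/5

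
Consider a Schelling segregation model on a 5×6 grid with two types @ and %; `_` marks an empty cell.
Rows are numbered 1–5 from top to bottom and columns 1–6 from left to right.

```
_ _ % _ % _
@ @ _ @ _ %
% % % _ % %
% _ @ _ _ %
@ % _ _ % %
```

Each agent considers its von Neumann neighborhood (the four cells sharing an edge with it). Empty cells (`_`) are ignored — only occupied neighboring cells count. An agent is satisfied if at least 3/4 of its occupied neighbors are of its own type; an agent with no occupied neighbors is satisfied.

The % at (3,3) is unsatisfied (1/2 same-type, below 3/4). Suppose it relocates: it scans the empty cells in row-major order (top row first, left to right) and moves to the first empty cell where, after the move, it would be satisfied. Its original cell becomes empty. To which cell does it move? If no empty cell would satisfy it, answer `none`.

Vacating (3,3). Empty cells in order:
  (1,1): 0/1 same-type → still unsatisfied.
  (1,2): 1/2 same-type → still unsatisfied.
  (1,4): 2/3 same-type → still unsatisfied.
  (1,6): 2/2 same-type → satisfied — stop here.

(1,6)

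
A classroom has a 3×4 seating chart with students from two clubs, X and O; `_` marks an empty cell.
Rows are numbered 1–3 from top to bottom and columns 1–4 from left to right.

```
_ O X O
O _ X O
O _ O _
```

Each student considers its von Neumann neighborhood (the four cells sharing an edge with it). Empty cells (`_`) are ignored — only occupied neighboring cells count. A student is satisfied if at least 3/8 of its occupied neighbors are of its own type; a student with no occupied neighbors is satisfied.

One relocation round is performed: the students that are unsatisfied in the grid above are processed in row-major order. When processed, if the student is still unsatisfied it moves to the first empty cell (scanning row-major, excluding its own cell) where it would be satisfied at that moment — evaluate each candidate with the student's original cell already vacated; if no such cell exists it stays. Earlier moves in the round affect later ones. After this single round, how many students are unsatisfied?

Initially unsatisfied (in order): (1,2), (1,3), (2,3), (3,3).
  (1,2) → (1,1).
  (1,3): now satisfied by earlier moves; stays.
  (2,3) → (1,2).
  (3,3): now satisfied by earlier moves; stays.
Resulting grid:
O X X O
O _ _ O
O _ O _
All satisfied now.

0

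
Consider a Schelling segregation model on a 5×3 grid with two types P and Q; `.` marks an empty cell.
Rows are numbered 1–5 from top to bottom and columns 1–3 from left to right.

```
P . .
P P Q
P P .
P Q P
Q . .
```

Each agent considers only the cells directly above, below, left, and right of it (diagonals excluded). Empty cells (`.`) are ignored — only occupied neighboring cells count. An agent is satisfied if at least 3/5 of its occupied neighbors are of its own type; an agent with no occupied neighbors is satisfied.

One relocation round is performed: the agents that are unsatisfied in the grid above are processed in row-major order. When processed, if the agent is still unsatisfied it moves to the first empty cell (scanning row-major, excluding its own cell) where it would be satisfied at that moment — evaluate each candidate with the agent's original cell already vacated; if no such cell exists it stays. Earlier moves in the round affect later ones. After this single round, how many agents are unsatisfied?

Initially unsatisfied (in order): (2,3), (4,1), (4,2), (4,3), (5,1).
  (2,3) → (1,3).
  (4,1) → (1,2).
  (4,2) → (5,2).
  (4,3): now satisfied by earlier moves; stays.
  (5,1): now satisfied by earlier moves; stays.
Resulting grid:
P P Q
P P .
P P .
. . P
Q Q .
Unsatisfied now: (1,3).

1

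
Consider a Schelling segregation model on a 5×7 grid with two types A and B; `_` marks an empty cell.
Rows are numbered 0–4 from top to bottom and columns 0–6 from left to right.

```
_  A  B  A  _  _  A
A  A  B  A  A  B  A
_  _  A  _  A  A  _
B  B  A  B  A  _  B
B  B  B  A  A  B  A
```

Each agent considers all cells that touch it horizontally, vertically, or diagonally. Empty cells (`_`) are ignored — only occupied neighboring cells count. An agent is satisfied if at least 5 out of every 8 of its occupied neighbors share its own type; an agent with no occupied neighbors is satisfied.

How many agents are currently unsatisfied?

(0,1)A 2/4 ✗
(0,2)B 1/5 ✗
(0,3)A 2/4 ✗
(0,6)A 1/2 ✗
(1,0)A 2/2 ✓
(1,1)A 3/5 ✗
(1,2)B 1/6 ✗
(1,3)A 4/6 ✓
(1,4)A 4/5 ✓
(1,5)B 0/5 ✗
(1,6)A 2/3 ✓
(2,2)A 3/6 ✗
(2,4)A 4/6 ✓
(2,5)A 4/6 ✓
(3,0)B 3/3 ✓
(3,1)B 4/6 ✓
(3,2)A 2/6 ✗
(3,3)B 1/7 ✗
(3,4)A 4/6 ✓
(3,6)B 1/3 ✗
(4,0)B 3/3 ✓
(4,1)B 4/5 ✓
(4,2)B 3/5 ✗
(4,3)A 3/5 ✗
(4,4)A 2/4 ✗
(4,5)B 1/4 ✗
(4,6)A 0/2 ✗
Unsatisfied: (0,1), (0,2), (0,3), (0,6), (1,1), (1,2), (1,5), (2,2), (3,2), (3,3), (3,6), (4,2), (4,3), (4,4), (4,5), (4,6) — 16 in total.

16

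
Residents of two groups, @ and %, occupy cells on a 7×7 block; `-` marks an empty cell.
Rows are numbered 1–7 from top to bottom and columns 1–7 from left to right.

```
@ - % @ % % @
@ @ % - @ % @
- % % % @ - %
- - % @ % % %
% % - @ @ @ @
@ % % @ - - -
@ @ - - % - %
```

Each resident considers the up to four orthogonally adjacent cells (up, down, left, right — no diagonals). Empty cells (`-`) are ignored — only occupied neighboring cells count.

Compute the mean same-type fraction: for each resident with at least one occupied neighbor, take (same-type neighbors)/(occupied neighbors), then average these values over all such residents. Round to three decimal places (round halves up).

0.549

Row 1: (1,1)@ 1/1 · (1,3)% 1/2 · (1,4)@ 0/2 · (1,5)% 1/3 · (1,6)% 2/3 · (1,7)@ 1/2
Row 2: (2,1)@ 2/2 · (2,2)@ 1/3 · (2,3)% 2/3 · (2,5)@ 1/3 · (2,6)% 1/3 · (2,7)@ 1/3
Row 3: (3,2)% 1/2 · (3,3)% 4/4 · (3,4)% 1/3 · (3,5)@ 1/3 · (3,7)% 1/2
Row 4: (4,3)% 1/2 · (4,4)@ 1/4 · (4,5)% 1/4 · (4,6)% 2/3 · (4,7)% 2/3
Row 5: (5,1)% 1/2 · (5,2)% 2/2 · (5,4)@ 3/3 · (5,5)@ 2/3 · (5,6)@ 2/3 · (5,7)@ 1/2
Row 6: (6,1)@ 1/3 · (6,2)% 2/4 · (6,3)% 1/2 · (6,4)@ 1/2
Row 7: (7,1)@ 2/2 · (7,2)@ 1/2 · (7,5)% — no occupied neighbors · (7,7)% — no occupied neighbors
Sum over 34 residents: 1/1 + 1/2 + 0/2 + 1/3 + 2/3 + 1/2 + 2/2 + 1/3 + 2/3 + 1/3 + 1/3 + 1/3 + 1/2 + 4/4 + 1/3 + 1/3 + 1/2 + 1/2 + 1/4 + 1/4 + 2/3 + 2/3 + 1/2 + 2/2 + 3/3 + 2/3 + 2/3 + 1/2 + 1/3 + 2/4 + 1/2 + 1/2 + 2/2 + 1/2 = 56/3; mean = 56/3 ÷ 34 = 28/51 = 0.549019… → 0.549.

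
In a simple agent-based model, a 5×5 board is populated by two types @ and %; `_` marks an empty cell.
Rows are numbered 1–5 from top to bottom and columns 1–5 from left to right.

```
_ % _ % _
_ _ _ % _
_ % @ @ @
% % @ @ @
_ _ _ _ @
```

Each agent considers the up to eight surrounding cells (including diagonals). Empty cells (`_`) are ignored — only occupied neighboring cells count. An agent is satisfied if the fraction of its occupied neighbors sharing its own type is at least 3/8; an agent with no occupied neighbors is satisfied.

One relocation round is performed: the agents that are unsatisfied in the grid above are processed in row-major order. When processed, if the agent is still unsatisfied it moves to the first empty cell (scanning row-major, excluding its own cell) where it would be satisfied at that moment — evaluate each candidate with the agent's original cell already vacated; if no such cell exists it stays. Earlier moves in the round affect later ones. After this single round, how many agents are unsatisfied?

Initially unsatisfied (in order): (2,4).
  (2,4) → (1,1).
Resulting grid:
% % _ % _
_ _ _ _ _
_ % @ @ @
% % @ @ @
_ _ _ _ @
All satisfied now.

0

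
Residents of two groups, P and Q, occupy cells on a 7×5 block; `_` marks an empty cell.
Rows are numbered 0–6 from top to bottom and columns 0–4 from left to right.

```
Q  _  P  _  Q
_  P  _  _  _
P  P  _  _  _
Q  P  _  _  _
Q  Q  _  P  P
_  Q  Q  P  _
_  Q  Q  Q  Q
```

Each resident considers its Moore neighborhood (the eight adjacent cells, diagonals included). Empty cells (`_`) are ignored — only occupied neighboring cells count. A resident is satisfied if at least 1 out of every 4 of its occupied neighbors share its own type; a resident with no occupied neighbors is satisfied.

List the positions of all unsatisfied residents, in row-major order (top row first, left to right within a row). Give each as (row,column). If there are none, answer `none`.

(0,0)

(0,0)Q 0/1 ✗
(0,2)P 1/1 ✓
(0,4)Q 0/0 ✓
(1,1)P 3/4 ✓
(2,0)P 3/4 ✓
(2,1)P 3/4 ✓
(3,0)Q 2/5 ✓
(3,1)P 2/5 ✓
(4,0)Q 3/4 ✓
(4,1)Q 4/5 ✓
(4,3)P 2/3 ✓
(4,4)P 2/2 ✓
(5,1)Q 5/5 ✓
(5,2)Q 5/7 ✓
(5,3)P 2/6 ✓
(6,1)Q 3/3 ✓
(6,2)Q 4/5 ✓
(6,3)Q 3/4 ✓
(6,4)Q 1/2 ✓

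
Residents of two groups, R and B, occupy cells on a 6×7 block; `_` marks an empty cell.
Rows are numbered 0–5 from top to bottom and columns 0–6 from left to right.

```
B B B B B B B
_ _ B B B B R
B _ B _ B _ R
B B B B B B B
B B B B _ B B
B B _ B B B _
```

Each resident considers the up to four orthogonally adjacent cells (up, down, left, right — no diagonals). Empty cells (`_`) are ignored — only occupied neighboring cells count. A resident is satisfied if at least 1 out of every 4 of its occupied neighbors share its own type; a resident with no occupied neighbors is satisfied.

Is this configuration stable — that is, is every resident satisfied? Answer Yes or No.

Yes

Row 0: (0,0)B 1/1 ✓ · (0,1)B 2/2 ✓ · (0,2)B 3/3 ✓ · (0,3)B 3/3 ✓ · (0,4)B 3/3 ✓ · (0,5)B 3/3 ✓ · (0,6)B 1/2 ✓
Row 1: (1,2)B 3/3 ✓ · (1,3)B 3/3 ✓ · (1,4)B 4/4 ✓ · (1,5)B 2/3 ✓ · (1,6)R 1/3 ✓
Row 2: (2,0)B 1/1 ✓ · (2,2)B 2/2 ✓ · (2,4)B 2/2 ✓ · (2,6)R 1/2 ✓
Row 3: (3,0)B 3/3 ✓ · (3,1)B 3/3 ✓ · (3,2)B 4/4 ✓ · (3,3)B 3/3 ✓ · (3,4)B 3/3 ✓ · (3,5)B 3/3 ✓ · (3,6)B 2/3 ✓
Row 4: (4,0)B 3/3 ✓ · (4,1)B 4/4 ✓ · (4,2)B 3/3 ✓ · (4,3)B 3/3 ✓ · (4,5)B 3/3 ✓ · (4,6)B 2/2 ✓
Row 5: (5,0)B 2/2 ✓ · (5,1)B 2/2 ✓ · (5,3)B 2/2 ✓ · (5,4)B 2/2 ✓ · (5,5)B 2/2 ✓
All meet the threshold, so the configuration is stable.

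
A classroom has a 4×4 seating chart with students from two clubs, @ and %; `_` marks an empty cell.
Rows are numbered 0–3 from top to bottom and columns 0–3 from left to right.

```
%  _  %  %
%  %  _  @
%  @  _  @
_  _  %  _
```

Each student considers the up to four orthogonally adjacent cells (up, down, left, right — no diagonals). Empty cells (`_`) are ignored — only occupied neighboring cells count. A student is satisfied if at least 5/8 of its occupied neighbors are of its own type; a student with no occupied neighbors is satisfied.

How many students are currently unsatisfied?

5

Row 0: (0,0)% 1/1 satisfied · (0,2)% 1/1 satisfied · (0,3)% 1/2 not
Row 1: (1,0)% 3/3 satisfied · (1,1)% 1/2 not · (1,3)@ 1/2 not
Row 2: (2,0)% 1/2 not · (2,1)@ 0/2 not · (2,3)@ 1/1 satisfied
Row 3: (3,2)% 0/0 satisfied
Unsatisfied: (0,3), (1,1), (1,3), (2,0), (2,1) — 5 in total.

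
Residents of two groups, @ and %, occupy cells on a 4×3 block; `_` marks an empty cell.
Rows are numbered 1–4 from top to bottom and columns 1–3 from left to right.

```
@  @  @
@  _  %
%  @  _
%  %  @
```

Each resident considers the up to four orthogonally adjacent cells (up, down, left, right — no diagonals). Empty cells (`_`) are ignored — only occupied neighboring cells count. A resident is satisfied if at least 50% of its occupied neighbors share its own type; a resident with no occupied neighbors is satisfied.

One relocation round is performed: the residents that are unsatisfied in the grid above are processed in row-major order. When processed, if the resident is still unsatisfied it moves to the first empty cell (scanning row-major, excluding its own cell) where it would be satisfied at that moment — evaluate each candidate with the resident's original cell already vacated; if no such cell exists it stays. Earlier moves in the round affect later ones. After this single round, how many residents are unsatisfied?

Initially unsatisfied (in order): (2,3), (3,1), (3,2), (4,2), (4,3).
  (2,3): no empty cell satisfies it; stays.
  (3,1): no empty cell satisfies it; stays.
  (3,2) → (2,2).
  (4,2): now satisfied by earlier moves; stays.
  (4,3): no empty cell satisfies it; stays.
Resulting grid:
@ @ @
@ @ %
% _ _
% % @
Unsatisfied now: (2,3), (4,3).

2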